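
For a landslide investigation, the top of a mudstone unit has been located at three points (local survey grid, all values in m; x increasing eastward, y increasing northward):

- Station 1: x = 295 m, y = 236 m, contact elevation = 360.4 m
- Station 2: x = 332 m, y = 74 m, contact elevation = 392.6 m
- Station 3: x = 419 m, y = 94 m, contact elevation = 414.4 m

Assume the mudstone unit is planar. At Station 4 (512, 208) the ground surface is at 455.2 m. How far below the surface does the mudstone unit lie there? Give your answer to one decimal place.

30.0 m

Let the plane be z = a·x + b·y + c.
Station 2−Station 1: 37a − 162b = 32.2;  Station 3−Station 1: 124a − 142b = 54.
Solving gives a = 0.28149, b = −0.13447.
Then c = 360.4 − a·295 − b·236 = 309.10.
At (512, 208): z_contact = 144.12 − 27.97 + 309.10 = 425.25 m.
Depth below ground = 455.2 − 425.25 = 30.0 m.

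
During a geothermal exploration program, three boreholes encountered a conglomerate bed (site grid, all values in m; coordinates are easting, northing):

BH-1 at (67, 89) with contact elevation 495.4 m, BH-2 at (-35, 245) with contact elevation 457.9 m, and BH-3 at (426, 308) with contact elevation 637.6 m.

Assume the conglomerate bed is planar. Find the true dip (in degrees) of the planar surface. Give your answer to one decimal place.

Two edge vectors: BH-1→BH-2 = (-102, 156, -37.5), BH-1→BH-3 = (359, 219, 142.2).
Normal n = (BH-1→BH-2) × (BH-1→BH-3) = (30395.7, 1041.9, -78342).
So ∂z/∂easting = −n_x/n_z = 0.38799 and ∂z/∂northing = −n_y/n_z = 0.01330.
Gradient magnitude |∇z| = √(a² + b²) = √(0.15053 + 0.00018) = 0.38822.
True dip = arctan(0.38822) = 21.2°, dipping toward W (azimuth ≈ 268°).

21.2°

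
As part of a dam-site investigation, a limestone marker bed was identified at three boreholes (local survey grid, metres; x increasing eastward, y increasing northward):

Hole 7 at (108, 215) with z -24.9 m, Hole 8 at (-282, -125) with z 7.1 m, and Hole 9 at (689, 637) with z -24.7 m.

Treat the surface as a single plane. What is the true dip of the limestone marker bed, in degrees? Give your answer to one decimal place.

Let the plane be z = a·x + b·y + c.
Hole 8−Hole 7: −390a − 340b = 32;  Hole 9−Hole 7: 581a + 422b = 0.2.
Solving gives a = 0.41177, b = −0.56644.
Gradient magnitude |∇z| = √(a² + b²) = √(0.16956 + 0.32086) = 0.70030.
True dip = arctan(0.70030) = 35.0°, dipping toward NW (azimuth ≈ 324°).

35.0°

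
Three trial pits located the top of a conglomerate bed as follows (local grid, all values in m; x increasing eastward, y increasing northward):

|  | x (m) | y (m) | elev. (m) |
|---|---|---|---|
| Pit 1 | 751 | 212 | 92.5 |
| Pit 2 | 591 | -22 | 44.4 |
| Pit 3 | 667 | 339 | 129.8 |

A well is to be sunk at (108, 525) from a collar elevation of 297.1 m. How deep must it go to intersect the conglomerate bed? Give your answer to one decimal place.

Two edge vectors: Pit 1→Pit 2 = (-160, -234, -48.1), Pit 1→Pit 3 = (-84, 127, 37.3).
Normal n = (Pit 1→Pit 2) × (Pit 1→Pit 3) = (-2619.5, 10008.4, -39976).
So ∂z/∂x = −n_x/n_z = −0.06553 and ∂z/∂y = −n_y/n_z = 0.25036.
Intercept c from Pit 1: 92.5 + 49.21 − 53.08 = 88.63.
At (108, 525): z_contact = −7.08 + 131.44 + 88.63 = 213.00 m.
Depth below ground = 297.1 − 213.00 = 84.1 m.

84.1 m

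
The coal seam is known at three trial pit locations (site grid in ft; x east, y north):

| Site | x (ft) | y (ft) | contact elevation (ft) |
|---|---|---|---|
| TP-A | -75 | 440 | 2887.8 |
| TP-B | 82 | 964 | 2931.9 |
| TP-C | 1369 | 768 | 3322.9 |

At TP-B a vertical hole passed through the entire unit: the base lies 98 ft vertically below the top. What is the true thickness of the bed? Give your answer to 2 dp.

93.79 ft

Let the plane be z = a·x + b·y + c.
TP-B−TP-A: 157a + 524b = 44.1;  TP-C−TP-A: 1444a + 328b = 435.1.
Solving gives a = 0.30281, b = −0.00657.
|∇z| = √(a²+b²) = 0.30288, so dip δ = arctan(0.30288) = 16.85°.
True thickness = vertical thickness × cos δ = 98 × cos 16.85° = 93.79 ft.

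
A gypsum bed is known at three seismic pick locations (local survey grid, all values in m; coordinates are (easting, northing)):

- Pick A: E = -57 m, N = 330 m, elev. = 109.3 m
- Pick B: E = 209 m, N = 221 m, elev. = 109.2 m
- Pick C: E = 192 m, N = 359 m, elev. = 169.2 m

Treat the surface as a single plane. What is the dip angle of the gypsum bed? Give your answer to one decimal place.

Two edge vectors: Pick A→Pick B = (266, -109, -0.1), Pick A→Pick C = (249, 29, 59.9).
Normal n = (Pick A→Pick B) × (Pick A→Pick C) = (-6526.2, -15958.3, 34855).
So ∂z/∂E = −n_x/n_z = 0.18724 and ∂z/∂N = −n_y/n_z = 0.45785.
Gradient magnitude |∇z| = √(a² + b²) = √(0.03506 + 0.20963) = 0.49465.
True dip = arctan(0.49465) = 26.3°, dipping toward SSW (azimuth ≈ 202°).

26.3°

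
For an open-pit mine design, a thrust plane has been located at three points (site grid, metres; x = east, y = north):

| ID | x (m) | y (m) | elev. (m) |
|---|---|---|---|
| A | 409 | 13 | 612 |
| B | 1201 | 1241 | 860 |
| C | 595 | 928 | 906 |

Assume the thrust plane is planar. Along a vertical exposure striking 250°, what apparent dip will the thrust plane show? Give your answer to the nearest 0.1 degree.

Let the plane be z = a·x + b·y + c.
B−A: 792a + 1228b = 248;  C−A: 186a + 915b = 294.
Solving gives a = −0.27024, b = 0.37625.
Unit vector along 250° is (sin 250°, cos 250°) = (-0.9397, -0.3420).
Slope in that direction = a·(-0.9397) + b·(-0.3420) = 0.12526.
Apparent dip = arctan|0.12526| = 7.1° (true dip is 24.9°, so apparent ≤ true as expected).

7.1°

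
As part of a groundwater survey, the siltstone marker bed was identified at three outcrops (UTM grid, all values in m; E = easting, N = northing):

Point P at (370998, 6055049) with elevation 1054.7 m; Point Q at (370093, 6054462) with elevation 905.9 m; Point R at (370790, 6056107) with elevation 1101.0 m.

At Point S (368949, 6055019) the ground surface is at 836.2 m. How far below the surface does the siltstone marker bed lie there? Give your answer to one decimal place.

Let the plane be z = a·E + b·N + c.
Point Q−Point P: −905a − 587b = −148.8;  Point R−Point P: −208a + 1058b = 46.3.
Solving gives a = 0.120650231, b = 0.067481331.
Then c = 1054.7 − a·370998 − b·6055049 = −452309.06.
At (368949, 6055019): z_contact = 44513.78 + 408600.74 − 452309.06 = 805.46 m.
Depth below ground = 836.2 − 805.46 = 30.7 m.

30.7 m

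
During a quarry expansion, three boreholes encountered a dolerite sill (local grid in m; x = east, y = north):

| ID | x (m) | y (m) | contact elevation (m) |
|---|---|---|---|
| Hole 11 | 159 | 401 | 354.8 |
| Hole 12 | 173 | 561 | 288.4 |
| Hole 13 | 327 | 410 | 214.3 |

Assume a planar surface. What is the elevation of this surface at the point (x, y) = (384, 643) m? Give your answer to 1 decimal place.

Let the plane be z = a·x + b·y + c.
Hole 12−Hole 11: 14a + 160b = −66.4;  Hole 13−Hole 11: 168a + 9b = −140.5.
Solving gives a = −0.81791, b = −0.34343.
Then c = 354.8 − a·159 − b·401 = 622.56.
At (384, 643): z = −314.1 − 220.8 + 622.56 = 87.7 m.

87.7 m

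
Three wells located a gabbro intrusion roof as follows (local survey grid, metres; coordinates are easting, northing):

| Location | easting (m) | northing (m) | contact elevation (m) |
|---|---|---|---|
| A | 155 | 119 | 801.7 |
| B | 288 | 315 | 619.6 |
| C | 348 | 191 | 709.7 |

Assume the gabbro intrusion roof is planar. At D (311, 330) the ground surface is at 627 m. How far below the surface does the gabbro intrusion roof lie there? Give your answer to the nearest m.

Let the plane be z = a·easting + b·northing + c.
B−A: 133a + 196b = −182.1;  C−A: 193a + 72b = −92.
Solving gives a = −0.17418, b = −0.81089.
Then c = 801.7 − a·155 − b·119 = 925.19.
At (311, 330): z_contact = −54.2 − 267.6 + 925.19 = 603.4 m.
Depth below ground = 627 − 603.4 = 24 m.

24 m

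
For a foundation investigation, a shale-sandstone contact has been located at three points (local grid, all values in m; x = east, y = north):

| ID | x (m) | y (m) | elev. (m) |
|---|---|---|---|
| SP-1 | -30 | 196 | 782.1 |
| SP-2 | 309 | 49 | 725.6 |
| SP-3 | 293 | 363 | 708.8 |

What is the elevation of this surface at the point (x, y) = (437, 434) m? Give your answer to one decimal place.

676.3 m

Two edge vectors: SP-1→SP-2 = (339, -147, -56.5), SP-1→SP-3 = (323, 167, -73.3).
Normal n = (SP-1→SP-2) × (SP-1→SP-3) = (20210.6, 6599.2, 104094).
So ∂z/∂x = −n_x/n_z = −0.19416 and ∂z/∂y = −n_y/n_z = −0.06340.
Intercept c from SP-1: 782.1 − 5.82 + 12.43 = 788.70.
At (437, 434): z = −84.8 − 27.5 + 788.70 = 676.3 m.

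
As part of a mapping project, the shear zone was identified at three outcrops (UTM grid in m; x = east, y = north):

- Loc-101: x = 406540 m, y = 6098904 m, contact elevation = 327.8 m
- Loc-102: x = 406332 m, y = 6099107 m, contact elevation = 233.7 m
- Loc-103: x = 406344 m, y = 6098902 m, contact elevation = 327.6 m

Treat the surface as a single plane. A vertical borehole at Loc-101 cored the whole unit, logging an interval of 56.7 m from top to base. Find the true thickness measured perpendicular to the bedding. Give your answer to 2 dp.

51.56 m

Let the plane be z = a·x + b·y + c.
Loc-102−Loc-101: −208a + 203b = −94.1;  Loc-103−Loc-101: −196a − 2b = −0.2.
Solving gives a = 0.00569, b = −0.45772.
|∇z| = √(a²+b²) = 0.45775, so dip δ = arctan(0.45775) = 24.60°.
True thickness = vertical thickness × cos δ = 56.7 × cos 24.60° = 51.56 m.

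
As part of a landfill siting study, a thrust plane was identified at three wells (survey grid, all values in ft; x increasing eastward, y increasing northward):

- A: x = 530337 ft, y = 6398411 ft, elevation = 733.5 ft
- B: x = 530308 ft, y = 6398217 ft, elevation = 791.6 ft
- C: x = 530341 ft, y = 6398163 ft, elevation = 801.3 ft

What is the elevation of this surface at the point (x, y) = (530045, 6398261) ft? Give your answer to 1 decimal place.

820.9 ft

Two edge vectors: A→B = (-29, -194, 58.1), A→C = (4, -248, 67.8).
Normal n = (A→B) × (A→C) = (1255.6, 2198.6, 7968).
So ∂z/∂x = −n_x/n_z = −0.157580321 and ∂z/∂y = −n_y/n_z = −0.275928715.
Intercept c from A: 733.5 + 83570.67 + 1765505.32 = 1849809.50.
At (530045, 6398261): z = −83524.7 − 1765463.9 + 1849809.50 = 820.9 ft.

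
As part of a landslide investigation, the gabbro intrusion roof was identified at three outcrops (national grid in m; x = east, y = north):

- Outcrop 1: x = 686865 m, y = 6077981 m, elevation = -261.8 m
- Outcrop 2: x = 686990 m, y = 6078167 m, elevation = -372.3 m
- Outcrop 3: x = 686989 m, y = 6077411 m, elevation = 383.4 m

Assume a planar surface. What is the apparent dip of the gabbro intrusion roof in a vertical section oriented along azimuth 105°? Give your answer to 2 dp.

Let the plane be z = a·x + b·y + c.
Outcrop 2−Outcrop 1: 125a + 186b = −110.5;  Outcrop 3−Outcrop 1: 124a − 570b = 645.2.
Solving gives a = 0.60460, b = −1.00040.
Unit vector along 105° is (sin 105°, cos 105°) = (0.9659, -0.2588).
Slope in that direction = a·(0.9659) + b·(-0.2588) = 0.84292.
Apparent dip = arctan|0.84292| = 40.13° (true dip is 49.5°, so apparent ≤ true as expected).

40.13°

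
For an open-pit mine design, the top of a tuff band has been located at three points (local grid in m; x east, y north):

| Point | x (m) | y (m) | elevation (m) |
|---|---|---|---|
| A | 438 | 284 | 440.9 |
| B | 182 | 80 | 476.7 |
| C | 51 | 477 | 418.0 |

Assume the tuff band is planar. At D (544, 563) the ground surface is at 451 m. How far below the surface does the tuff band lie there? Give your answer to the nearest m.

55 m

Two edge vectors: A→B = (-256, -204, 35.8), A→C = (-387, 193, -22.9).
Normal n = (A→B) × (A→C) = (-2237.8, -19717, -128356).
So ∂z/∂x = −n_x/n_z = −0.01743 and ∂z/∂y = −n_y/n_z = −0.15361.
Intercept c from A: 440.9 + 7.64 + 43.63 = 492.16.
At (544, 563): z_contact = −9.5 − 86.5 + 492.16 = 396.2 m.
Depth below ground = 451 − 396.2 = 55 m.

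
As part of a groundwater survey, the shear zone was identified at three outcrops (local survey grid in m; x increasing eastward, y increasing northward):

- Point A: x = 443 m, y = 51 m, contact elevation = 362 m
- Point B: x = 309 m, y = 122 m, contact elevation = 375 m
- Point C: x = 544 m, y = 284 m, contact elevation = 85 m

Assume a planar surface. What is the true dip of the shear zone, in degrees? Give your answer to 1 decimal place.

Two edge vectors: Point A→Point B = (-134, 71, 13), Point A→Point C = (101, 233, -277).
Normal n = (Point A→Point B) × (Point A→Point C) = (-22696, -35805, -38393).
So ∂z/∂x = −n_x/n_z = −0.59115 and ∂z/∂y = −n_y/n_z = −0.93259.
Gradient magnitude |∇z| = √(a² + b²) = √(0.34946 + 0.86973) = 1.10417.
True dip = arctan(1.10417) = 47.8°, dipping toward NNE (azimuth ≈ 032°).

47.8°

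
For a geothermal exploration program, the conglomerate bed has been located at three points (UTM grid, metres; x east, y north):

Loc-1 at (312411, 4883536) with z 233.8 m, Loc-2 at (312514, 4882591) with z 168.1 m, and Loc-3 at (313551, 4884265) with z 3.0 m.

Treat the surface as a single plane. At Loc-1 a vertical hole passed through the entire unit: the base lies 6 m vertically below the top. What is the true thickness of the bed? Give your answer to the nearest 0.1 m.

5.8 m

Let the plane be z = a·x + b·y + c.
Loc-2−Loc-1: 103a − 945b = −65.7;  Loc-3−Loc-1: 1140a + 729b = −230.8.
Solving gives a = −0.23083, b = 0.04436.
|∇z| = √(a²+b²) = 0.23505, so dip δ = arctan(0.23505) = 13.23°.
True thickness = vertical thickness × cos δ = 6 × cos 13.23° = 5.8 m.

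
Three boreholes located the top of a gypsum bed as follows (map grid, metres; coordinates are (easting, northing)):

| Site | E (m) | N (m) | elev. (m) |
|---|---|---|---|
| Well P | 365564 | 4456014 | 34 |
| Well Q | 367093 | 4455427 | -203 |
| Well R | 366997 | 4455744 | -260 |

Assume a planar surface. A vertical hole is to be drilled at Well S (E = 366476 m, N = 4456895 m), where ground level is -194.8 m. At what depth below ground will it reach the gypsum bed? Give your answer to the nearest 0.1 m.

Two edge vectors: Well P→Well Q = (1529, -587, -237), Well P→Well R = (1433, -270, -294).
Normal n = (Well P→Well Q) × (Well P→Well R) = (108588, 109905, 428341).
So ∂z/∂E = −n_x/n_z = −0.253508303 and ∂z/∂N = −n_y/n_z = −0.256582956.
Intercept c from Well P: 34 + 92673.51 + 1143337.24 = 1236044.75.
At (366476, 4456895): z_contact = −92904.71 − 1143563.29 + 1236044.75 = -423.25 m.
Depth below ground = -194.8 − (-423.25) = 228.4 m.

228.4 m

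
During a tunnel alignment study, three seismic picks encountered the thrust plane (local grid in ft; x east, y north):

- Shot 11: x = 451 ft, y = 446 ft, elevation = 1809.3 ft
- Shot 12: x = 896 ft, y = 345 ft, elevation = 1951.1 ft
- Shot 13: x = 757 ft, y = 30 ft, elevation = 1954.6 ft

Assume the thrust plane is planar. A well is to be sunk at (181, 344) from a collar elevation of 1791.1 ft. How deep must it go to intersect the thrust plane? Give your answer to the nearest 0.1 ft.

Let the plane be z = a·x + b·y + c.
Shot 12−Shot 11: 445a − 101b = 141.8;  Shot 13−Shot 11: 306a − 416b = 145.3.
Solving gives a = 0.28735, b = −0.13791.
Then c = 1809.3 − a·451 − b·446 = 1741.21.
At (181, 344): z_contact = 52.01 − 47.44 + 1741.21 = 1745.78 ft.
Depth below ground = 1791.1 − 1745.78 = 45.3 ft.

45.3 ft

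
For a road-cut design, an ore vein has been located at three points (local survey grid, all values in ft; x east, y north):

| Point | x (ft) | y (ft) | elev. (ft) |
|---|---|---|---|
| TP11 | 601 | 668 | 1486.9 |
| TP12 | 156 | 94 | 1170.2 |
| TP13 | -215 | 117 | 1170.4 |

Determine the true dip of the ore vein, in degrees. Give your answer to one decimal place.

Let the plane be z = a·x + b·y + c.
TP12−TP11: −445a − 574b = −316.7;  TP13−TP11: −816a − 551b = −316.5.
Solving gives a = 0.03212, b = 0.52684.
Gradient magnitude |∇z| = √(a² + b²) = √(0.00103 + 0.27756) = 0.52782.
True dip = arctan(0.52782) = 27.8°, dipping toward S (azimuth ≈ 183°).

27.8°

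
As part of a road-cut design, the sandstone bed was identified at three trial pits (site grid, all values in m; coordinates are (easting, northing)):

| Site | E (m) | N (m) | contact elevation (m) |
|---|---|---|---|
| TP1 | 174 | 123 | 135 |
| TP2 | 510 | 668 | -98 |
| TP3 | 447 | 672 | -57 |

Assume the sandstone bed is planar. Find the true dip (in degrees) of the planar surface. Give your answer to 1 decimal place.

Let the plane be z = a·E + b·N + c.
TP2−TP1: 336a + 545b = −233;  TP3−TP1: 273a + 549b = −192.
Solving gives a = −0.65240, b = −0.02531.
Gradient magnitude |∇z| = √(a² + b²) = √(0.42563 + 0.00064) = 0.65289.
True dip = arctan(0.65289) = 33.1°, dipping toward E (azimuth ≈ 088°).

33.1°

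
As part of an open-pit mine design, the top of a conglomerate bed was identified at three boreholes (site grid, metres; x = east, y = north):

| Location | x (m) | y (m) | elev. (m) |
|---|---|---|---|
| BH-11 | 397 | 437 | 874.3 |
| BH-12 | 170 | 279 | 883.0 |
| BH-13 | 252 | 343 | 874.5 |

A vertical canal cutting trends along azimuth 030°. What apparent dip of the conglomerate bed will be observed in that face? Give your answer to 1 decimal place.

22.8°

Let the plane be z = a·x + b·y + c.
BH-12−BH-11: −227a − 158b = 8.7;  BH-13−BH-11: −145a − 94b = 0.2.
Solving gives a = 0.50013, b = −0.77360.
Unit vector along 030° is (sin 30°, cos 30°) = (0.5000, 0.8660).
Slope in that direction = a·(0.5000) + b·(0.8660) = −0.41989.
Apparent dip = arctan|0.41989| = 22.8° (true dip is 42.7°, so apparent ≤ true as expected).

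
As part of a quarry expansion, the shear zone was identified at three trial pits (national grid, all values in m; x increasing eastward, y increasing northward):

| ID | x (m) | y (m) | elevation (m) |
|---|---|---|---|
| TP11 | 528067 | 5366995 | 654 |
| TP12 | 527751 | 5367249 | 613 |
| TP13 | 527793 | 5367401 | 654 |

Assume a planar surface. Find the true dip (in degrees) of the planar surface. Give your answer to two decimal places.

Two edge vectors: TP11→TP12 = (-316, 254, -41), TP11→TP13 = (-274, 406, 0).
Normal n = (TP11→TP12) × (TP11→TP13) = (16646, 11234, -58700).
So ∂z/∂x = −n_x/n_z = 0.28358 and ∂z/∂y = −n_y/n_z = 0.19138.
Gradient magnitude |∇z| = √(a² + b²) = √(0.08042 + 0.03663) = 0.34211.
True dip = arctan(0.34211) = 18.89°, dipping toward SW (azimuth ≈ 236°).

18.89°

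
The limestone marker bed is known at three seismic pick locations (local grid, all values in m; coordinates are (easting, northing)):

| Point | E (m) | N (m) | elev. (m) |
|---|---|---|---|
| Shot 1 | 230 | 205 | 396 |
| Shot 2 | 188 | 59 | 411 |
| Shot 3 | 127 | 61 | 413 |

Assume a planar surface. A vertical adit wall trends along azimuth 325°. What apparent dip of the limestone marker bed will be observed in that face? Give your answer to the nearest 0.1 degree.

3.2°

Two edge vectors: Shot 1→Shot 2 = (-42, -146, 15), Shot 1→Shot 3 = (-103, -144, 17).
Normal n = (Shot 1→Shot 2) × (Shot 1→Shot 3) = (-322, -831, -8990).
So ∂z/∂E = −n_x/n_z = −0.03582 and ∂z/∂N = −n_y/n_z = −0.09244.
Unit vector along 325° is (sin 325°, cos 325°) = (-0.5736, 0.8192).
Slope in that direction = a·(-0.5736) + b·(0.8192) = −0.05518.
Apparent dip = arctan|0.05518| = 3.2° (true dip is 5.7°, so apparent ≤ true as expected).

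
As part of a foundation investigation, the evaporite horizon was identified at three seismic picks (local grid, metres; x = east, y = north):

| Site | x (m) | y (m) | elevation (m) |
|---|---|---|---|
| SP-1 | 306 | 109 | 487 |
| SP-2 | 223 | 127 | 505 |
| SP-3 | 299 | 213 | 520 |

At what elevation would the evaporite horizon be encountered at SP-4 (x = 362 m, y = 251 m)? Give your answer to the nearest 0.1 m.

522.2 m

Two edge vectors: SP-1→SP-2 = (-83, 18, 18), SP-1→SP-3 = (-7, 104, 33).
Normal n = (SP-1→SP-2) × (SP-1→SP-3) = (-1278, 2613, -8506).
So ∂z/∂x = −n_x/n_z = −0.15025 and ∂z/∂y = −n_y/n_z = 0.30719.
Intercept c from SP-1: 487 + 45.98 − 33.48 = 499.49.
At (362, 251): z = −54.4 + 77.1 + 499.49 = 522.2 m.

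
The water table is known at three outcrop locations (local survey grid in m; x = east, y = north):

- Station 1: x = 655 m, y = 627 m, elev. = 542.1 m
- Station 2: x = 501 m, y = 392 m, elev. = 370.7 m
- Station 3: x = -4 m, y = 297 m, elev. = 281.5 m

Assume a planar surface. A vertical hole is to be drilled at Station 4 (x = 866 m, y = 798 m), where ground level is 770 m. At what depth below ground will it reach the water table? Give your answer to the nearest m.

Two edge vectors: Station 1→Station 2 = (-154, -235, -171.4), Station 1→Station 3 = (-659, -330, -260.6).
Normal n = (Station 1→Station 2) × (Station 1→Station 3) = (4679, 72820.2, -104045).
So ∂z/∂x = −n_x/n_z = 0.04497 and ∂z/∂y = −n_y/n_z = 0.69989.
Intercept c from Station 1: 542.1 − 29.46 − 438.83 = 73.81.
At (866, 798): z_contact = 38.9 + 558.5 + 73.81 = 671.3 m.
Depth below ground = 770 − 671.3 = 99 m.

99 m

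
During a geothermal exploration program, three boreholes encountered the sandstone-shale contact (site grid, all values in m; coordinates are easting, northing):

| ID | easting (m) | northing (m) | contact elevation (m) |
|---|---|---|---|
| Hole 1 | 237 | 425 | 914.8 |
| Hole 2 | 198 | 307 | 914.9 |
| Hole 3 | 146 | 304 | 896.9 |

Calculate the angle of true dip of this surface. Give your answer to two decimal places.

20.40°

Let the plane be z = a·easting + b·northing + c.
Hole 2−Hole 1: −39a − 118b = 0.1;  Hole 3−Hole 1: −91a − 121b = −17.9.
Solving gives a = 0.35293, b = −0.11749.
Gradient magnitude |∇z| = √(a² + b²) = √(0.12456 + 0.01380) = 0.37198.
True dip = arctan(0.37198) = 20.40°, dipping toward WNW (azimuth ≈ 288°).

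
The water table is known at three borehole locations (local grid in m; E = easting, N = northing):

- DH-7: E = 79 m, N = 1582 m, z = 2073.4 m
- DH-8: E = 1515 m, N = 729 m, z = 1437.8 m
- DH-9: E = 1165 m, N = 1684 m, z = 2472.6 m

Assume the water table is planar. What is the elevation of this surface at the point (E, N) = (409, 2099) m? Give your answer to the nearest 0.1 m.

Let the plane be z = a·E + b·N + c.
DH-8−DH-7: 1436a − 853b = −635.6;  DH-9−DH-7: 1086a + 102b = 399.2.
Solving gives a = 0.256971, b = 1.177738.
Then c = 2073.4 − a·79 − b·1582 = 189.92.
At (409, 2099): z = 105.1 + 2472.1 + 189.92 = 2767.1 m.

2767.1 m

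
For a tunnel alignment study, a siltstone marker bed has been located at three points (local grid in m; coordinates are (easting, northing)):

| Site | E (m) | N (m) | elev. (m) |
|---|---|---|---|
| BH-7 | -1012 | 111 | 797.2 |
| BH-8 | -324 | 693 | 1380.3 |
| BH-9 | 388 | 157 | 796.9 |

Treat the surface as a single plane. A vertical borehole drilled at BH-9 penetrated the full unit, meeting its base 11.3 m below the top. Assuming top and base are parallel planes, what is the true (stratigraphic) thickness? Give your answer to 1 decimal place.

Let the plane be z = a·E + b·N + c.
BH-8−BH-7: 688a + 582b = 583.1;  BH-9−BH-7: 1400a + 46b = −0.3.
Solving gives a = −0.03447, b = 1.04264.
|∇z| = √(a²+b²) = 1.04321, so dip δ = arctan(1.04321) = 46.21°.
True thickness = vertical thickness × cos δ = 11.3 × cos 46.21° = 7.8 m.

7.8 m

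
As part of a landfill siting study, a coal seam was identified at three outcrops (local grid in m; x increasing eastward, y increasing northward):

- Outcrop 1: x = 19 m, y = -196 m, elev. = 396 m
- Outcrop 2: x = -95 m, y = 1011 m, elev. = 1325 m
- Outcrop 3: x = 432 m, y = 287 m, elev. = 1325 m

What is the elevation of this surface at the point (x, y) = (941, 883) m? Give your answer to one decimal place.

Let the plane be z = a·x + b·y + c.
Outcrop 2−Outcrop 1: −114a + 1207b = 929;  Outcrop 3−Outcrop 1: 413a + 483b = 929.
Solving gives a = 1.215053, b = 0.884437.
Then c = 396 − a·19 − b·-196 = 546.26.
At (941, 883): z = 1143.4 + 781.0 + 546.26 = 2470.6 m.

2470.6 m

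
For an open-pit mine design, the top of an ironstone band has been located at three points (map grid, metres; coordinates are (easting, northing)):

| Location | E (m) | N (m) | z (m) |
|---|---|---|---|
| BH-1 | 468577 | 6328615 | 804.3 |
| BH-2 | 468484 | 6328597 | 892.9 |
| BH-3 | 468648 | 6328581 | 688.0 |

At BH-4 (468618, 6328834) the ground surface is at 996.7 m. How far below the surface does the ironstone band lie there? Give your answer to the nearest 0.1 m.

16.3 m

Two edge vectors: BH-1→BH-2 = (-93, -18, 88.6), BH-1→BH-3 = (71, -34, -116.3).
Normal n = (BH-1→BH-2) × (BH-1→BH-3) = (5105.8, -4525.3, 4440).
So ∂z/∂E = −n_x/n_z = −1.149954955 and ∂z/∂N = −n_y/n_z = 1.019211712.
Intercept c from BH-1: 804.3 + 538842.44 − 6450198.53 = −5910551.78.
At (468618, 6328834): z_contact = −538889.59 + 6450421.73 − 5910551.78 = 980.36 m.
Depth below ground = 996.7 − 980.36 = 16.3 m.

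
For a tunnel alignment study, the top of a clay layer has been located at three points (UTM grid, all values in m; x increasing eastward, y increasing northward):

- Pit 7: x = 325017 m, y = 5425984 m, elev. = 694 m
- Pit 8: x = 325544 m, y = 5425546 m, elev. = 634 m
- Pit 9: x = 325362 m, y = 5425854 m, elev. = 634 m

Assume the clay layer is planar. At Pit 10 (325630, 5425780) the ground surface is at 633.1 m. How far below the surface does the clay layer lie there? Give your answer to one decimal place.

Two edge vectors: Pit 7→Pit 8 = (527, -438, -60), Pit 7→Pit 9 = (345, -130, -60).
Normal n = (Pit 7→Pit 8) × (Pit 7→Pit 9) = (18480, 10920, 82600).
So ∂z/∂x = −n_x/n_z = −0.223728814 and ∂z/∂y = −n_y/n_z = −0.132203390.
Intercept c from Pit 7: 694 + 72715.67 + 717333.48 = 790743.15.
At (325630, 5425780): z_contact = −72852.81 − 717306.51 + 790743.15 = 583.82 m.
Depth below ground = 633.1 − 583.82 = 49.3 m.

49.3 m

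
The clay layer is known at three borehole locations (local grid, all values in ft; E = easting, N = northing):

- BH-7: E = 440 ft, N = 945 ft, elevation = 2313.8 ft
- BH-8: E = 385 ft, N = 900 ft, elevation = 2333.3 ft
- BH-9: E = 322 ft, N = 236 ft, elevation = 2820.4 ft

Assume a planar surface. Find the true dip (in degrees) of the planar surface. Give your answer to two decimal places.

38.81°

Two edge vectors: BH-7→BH-8 = (-55, -45, 19.5), BH-7→BH-9 = (-118, -709, 506.6).
Normal n = (BH-7→BH-8) × (BH-7→BH-9) = (-8971.5, 25562, 33685).
So ∂z/∂E = −n_x/n_z = 0.26634 and ∂z/∂N = −n_y/n_z = −0.75885.
Gradient magnitude |∇z| = √(a² + b²) = √(0.07093 + 0.57586) = 0.80424.
True dip = arctan(0.80424) = 38.81°, dipping toward NNW (azimuth ≈ 341°).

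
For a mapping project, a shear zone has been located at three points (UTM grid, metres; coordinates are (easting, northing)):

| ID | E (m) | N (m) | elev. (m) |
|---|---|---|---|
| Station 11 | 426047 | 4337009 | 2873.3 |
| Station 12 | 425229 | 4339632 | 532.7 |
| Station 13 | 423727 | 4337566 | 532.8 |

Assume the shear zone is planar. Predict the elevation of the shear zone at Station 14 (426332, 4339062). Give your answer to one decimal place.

Two edge vectors: Station 11→Station 12 = (-818, 2623, -2340.6), Station 11→Station 13 = (-2320, 557, -2340.5).
Normal n = (Station 11→Station 12) × (Station 11→Station 13) = (-4835417.3, 3515663, 5629734).
So ∂z/∂E = −n_x/n_z = 0.858906886 and ∂z/∂N = −n_y/n_z = −0.624481192.
Intercept c from Station 11: 2873.3 − 365934.70 + 2708380.55 = 2345319.15.
At (426332, 4339062): z = 366179.5 − 2709662.6 + 2345319.15 = 1836.0 m.

1836.0 m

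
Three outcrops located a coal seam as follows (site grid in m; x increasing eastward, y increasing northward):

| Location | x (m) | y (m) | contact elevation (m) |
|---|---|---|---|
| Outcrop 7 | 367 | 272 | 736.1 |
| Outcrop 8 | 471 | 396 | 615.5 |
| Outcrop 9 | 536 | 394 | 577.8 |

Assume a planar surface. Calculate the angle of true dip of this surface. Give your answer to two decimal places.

37.25°

Two edge vectors: Outcrop 7→Outcrop 8 = (104, 124, -120.6), Outcrop 7→Outcrop 9 = (169, 122, -158.3).
Normal n = (Outcrop 7→Outcrop 8) × (Outcrop 7→Outcrop 9) = (-4916, -3918.2, -8268).
So ∂z/∂x = −n_x/n_z = −0.59458 and ∂z/∂y = −n_y/n_z = −0.47390.
Gradient magnitude |∇z| = √(a² + b²) = √(0.35353 + 0.22458) = 0.76033.
True dip = arctan(0.76033) = 37.25°, dipping toward NE (azimuth ≈ 051°).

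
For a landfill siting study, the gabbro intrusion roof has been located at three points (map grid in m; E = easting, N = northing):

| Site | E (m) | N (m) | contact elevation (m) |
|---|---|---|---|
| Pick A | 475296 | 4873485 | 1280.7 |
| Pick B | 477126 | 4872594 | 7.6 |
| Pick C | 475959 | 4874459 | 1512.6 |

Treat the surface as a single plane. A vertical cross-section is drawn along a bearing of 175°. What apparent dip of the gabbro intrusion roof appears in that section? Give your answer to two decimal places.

29.70°

Two edge vectors: Pick A→Pick B = (1830, -891, -1273.1), Pick A→Pick C = (663, 974, 231.9).
Normal n = (Pick A→Pick B) × (Pick A→Pick C) = (1033376.5, -1268442.3, 2373153).
So ∂z/∂E = −n_x/n_z = −0.43544 and ∂z/∂N = −n_y/n_z = 0.53450.
Unit vector along 175° is (sin 175°, cos 175°) = (0.0872, -0.9962).
Slope in that direction = a·(0.0872) + b·(-0.9962) = −0.57041.
Apparent dip = arctan|0.57041| = 29.70° (true dip is 34.6°, so apparent ≤ true as expected).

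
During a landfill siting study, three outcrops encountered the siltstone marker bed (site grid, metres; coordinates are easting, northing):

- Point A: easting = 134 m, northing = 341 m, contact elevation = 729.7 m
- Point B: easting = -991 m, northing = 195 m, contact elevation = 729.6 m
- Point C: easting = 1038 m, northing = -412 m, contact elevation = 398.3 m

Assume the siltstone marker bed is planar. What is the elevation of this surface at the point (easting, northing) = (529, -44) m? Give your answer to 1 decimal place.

Let the plane be z = a·easting + b·northing + c.
Point B−Point A: −1125a − 146b = −0.1;  Point C−Point A: 904a − 753b = −331.4.
Solving gives a = −0.049340, b = 0.380872.
Then c = 729.7 − a·134 − b·341 = 606.43.
At (529, -44): z = −26.1 − 16.8 + 606.43 = 563.6 m.

563.6 m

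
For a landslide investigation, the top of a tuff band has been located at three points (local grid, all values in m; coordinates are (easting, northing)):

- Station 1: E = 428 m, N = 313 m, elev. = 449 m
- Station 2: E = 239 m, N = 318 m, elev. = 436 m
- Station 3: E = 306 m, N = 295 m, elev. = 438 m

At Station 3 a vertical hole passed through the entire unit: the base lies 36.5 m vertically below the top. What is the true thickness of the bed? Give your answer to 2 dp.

36.14 m

Two edge vectors: Station 1→Station 2 = (-189, 5, -13), Station 1→Station 3 = (-122, -18, -11).
Normal n = (Station 1→Station 2) × (Station 1→Station 3) = (-289, -493, 4012).
So ∂z/∂E = −n_x/n_z = 0.07203 and ∂z/∂N = −n_y/n_z = 0.12288.
|∇z| = √(a²+b²) = 0.14244, so dip δ = arctan(0.14244) = 8.11°.
True thickness = vertical thickness × cos δ = 36.5 × cos 8.11° = 36.14 m.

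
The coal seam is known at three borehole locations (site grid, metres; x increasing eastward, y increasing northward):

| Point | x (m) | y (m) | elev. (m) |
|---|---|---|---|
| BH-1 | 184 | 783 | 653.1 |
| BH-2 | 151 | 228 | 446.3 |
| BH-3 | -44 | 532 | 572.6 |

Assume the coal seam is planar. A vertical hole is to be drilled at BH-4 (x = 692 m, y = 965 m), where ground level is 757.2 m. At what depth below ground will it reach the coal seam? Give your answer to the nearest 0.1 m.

66.7 m

Two edge vectors: BH-1→BH-2 = (-33, -555, -206.8), BH-1→BH-3 = (-228, -251, -80.5).
Normal n = (BH-1→BH-2) × (BH-1→BH-3) = (-7229.3, 44493.9, -118257).
So ∂z/∂x = −n_x/n_z = −0.06113 and ∂z/∂y = −n_y/n_z = 0.37625.
Intercept c from BH-1: 653.1 + 11.25 − 294.60 = 369.75.
At (692, 965): z_contact = −42.30 + 363.08 + 369.75 = 690.52 m.
Depth below ground = 757.2 − 690.52 = 66.7 m.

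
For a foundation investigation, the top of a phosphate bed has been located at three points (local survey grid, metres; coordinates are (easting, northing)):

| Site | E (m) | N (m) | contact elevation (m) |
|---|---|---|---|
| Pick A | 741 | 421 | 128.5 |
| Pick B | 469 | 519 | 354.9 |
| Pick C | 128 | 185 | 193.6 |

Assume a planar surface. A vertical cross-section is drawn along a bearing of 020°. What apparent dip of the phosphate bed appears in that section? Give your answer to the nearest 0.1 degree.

36.9°

Two edge vectors: Pick A→Pick B = (-272, 98, 226.4), Pick A→Pick C = (-613, -236, 65.1).
Normal n = (Pick A→Pick B) × (Pick A→Pick C) = (59810.2, -121076, 124266).
So ∂z/∂E = −n_x/n_z = −0.48131 and ∂z/∂N = −n_y/n_z = 0.97433.
Unit vector along 020° is (sin 20°, cos 20°) = (0.3420, 0.9397).
Slope in that direction = a·(0.3420) + b·(0.9397) = 0.75095.
Apparent dip = arctan|0.75095| = 36.9° (true dip is 47.4°, so apparent ≤ true as expected).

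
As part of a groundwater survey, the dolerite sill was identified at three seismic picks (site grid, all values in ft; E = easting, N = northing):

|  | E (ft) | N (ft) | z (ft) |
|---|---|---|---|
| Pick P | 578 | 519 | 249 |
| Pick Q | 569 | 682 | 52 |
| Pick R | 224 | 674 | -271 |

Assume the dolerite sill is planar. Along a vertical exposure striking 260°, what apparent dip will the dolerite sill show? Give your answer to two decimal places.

36.79°

Let the plane be z = a·E + b·N + c.
Pick Q−Pick P: −9a + 163b = −197;  Pick R−Pick P: −354a + 155b = −520.
Solving gives a = 0.96302, b = −1.15542.
Unit vector along 260° is (sin 260°, cos 260°) = (-0.9848, -0.1736).
Slope in that direction = a·(-0.9848) + b·(-0.1736) = −0.74776.
Apparent dip = arctan|0.74776| = 36.79° (true dip is 56.4°, so apparent ≤ true as expected).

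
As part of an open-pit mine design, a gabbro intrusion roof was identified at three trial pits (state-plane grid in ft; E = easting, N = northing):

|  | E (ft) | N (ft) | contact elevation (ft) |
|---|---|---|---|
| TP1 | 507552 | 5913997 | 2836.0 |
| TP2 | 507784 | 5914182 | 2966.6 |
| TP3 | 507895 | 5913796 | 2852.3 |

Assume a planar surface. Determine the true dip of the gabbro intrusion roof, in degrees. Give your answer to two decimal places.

24.59°

Two edge vectors: TP1→TP2 = (232, 185, 130.6), TP1→TP3 = (343, -201, 16.3).
Normal n = (TP1→TP2) × (TP1→TP3) = (29266.1, 41014.2, -110087).
So ∂z/∂E = −n_x/n_z = 0.26585 and ∂z/∂N = −n_y/n_z = 0.37256.
Gradient magnitude |∇z| = √(a² + b²) = √(0.07067 + 0.13880) = 0.45769.
True dip = arctan(0.45769) = 24.59°, dipping toward SW (azimuth ≈ 216°).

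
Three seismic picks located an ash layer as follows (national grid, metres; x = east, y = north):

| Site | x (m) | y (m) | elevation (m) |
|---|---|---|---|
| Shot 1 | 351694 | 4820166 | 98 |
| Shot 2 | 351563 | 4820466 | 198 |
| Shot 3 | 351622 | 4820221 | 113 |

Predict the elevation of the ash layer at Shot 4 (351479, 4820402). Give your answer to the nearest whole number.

Let the plane be z = a·x + b·y + c.
Shot 2−Shot 1: −131a + 300b = 100;  Shot 3−Shot 1: −72a + 55b = 15.
Solving gives a = 0.06946857, b = 0.36366794.
Then c = 98 − a·351694 − b·4820166 = −1777273.52.
At (351479, 4820402): z = 24416.7 + 1753025.7 − 1777273.52 = 168.9 m.

169 m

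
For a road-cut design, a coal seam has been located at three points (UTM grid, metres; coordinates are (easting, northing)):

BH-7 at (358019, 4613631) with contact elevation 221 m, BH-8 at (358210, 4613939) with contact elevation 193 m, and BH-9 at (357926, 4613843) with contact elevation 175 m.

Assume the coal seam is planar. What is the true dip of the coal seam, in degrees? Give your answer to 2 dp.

11.49°

Let the plane be z = a·E + b·N + c.
BH-8−BH-7: 191a + 308b = −28;  BH-9−BH-7: −93a + 212b = −46.
Solving gives a = 0.11907, b = −0.16475.
Gradient magnitude |∇z| = √(a² + b²) = √(0.01418 + 0.02714) = 0.20327.
True dip = arctan(0.20327) = 11.49°, dipping toward NW (azimuth ≈ 324°).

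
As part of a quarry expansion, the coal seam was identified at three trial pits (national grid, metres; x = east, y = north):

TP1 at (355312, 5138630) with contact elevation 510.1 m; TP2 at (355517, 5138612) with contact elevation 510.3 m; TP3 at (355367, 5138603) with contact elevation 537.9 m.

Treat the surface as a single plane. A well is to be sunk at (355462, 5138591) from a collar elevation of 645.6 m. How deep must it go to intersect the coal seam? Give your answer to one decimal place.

103.0 m

Let the plane be z = a·x + b·y + c.
TP2−TP1: 205a − 18b = 0.2;  TP3−TP1: 55a − 27b = 27.8.
Solving gives a = −0.108910891, b = −1.251485149.
Then c = 510.1 − a·355312 − b·5138630 = 6470126.58.
At (355462, 5138591): z_contact = −38713.68 − 6430870.32 + 6470126.58 = 542.57 m.
Depth below ground = 645.6 − 542.57 = 103.0 m.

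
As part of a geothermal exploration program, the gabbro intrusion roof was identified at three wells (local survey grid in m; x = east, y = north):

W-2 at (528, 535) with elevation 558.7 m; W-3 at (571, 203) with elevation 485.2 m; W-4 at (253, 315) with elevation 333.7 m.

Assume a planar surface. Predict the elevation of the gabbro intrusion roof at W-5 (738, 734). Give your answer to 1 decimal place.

Two edge vectors: W-2→W-3 = (43, -332, -73.5), W-2→W-4 = (-275, -220, -225).
Normal n = (W-2→W-3) × (W-2→W-4) = (58530, 29887.5, -100760).
So ∂z/∂x = −n_x/n_z = 0.58089 and ∂z/∂y = −n_y/n_z = 0.29662.
Intercept c from W-2: 558.7 − 306.71 − 158.69 = 93.30.
At (738, 734): z = 428.7 + 217.7 + 93.30 = 739.7 m.

739.7 m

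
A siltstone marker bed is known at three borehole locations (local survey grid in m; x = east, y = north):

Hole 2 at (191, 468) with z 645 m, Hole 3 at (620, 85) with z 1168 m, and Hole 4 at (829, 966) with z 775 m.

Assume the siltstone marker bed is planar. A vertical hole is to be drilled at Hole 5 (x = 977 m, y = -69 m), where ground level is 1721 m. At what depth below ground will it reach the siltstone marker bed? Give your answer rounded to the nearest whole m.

218 m

Two edge vectors: Hole 2→Hole 3 = (429, -383, 523), Hole 2→Hole 4 = (638, 498, 130).
Normal n = (Hole 2→Hole 3) × (Hole 2→Hole 4) = (-310244, 277904, 457996).
So ∂z/∂x = −n_x/n_z = 0.67739 and ∂z/∂y = −n_y/n_z = −0.60678.
Intercept c from Hole 2: 645 − 129.38 + 283.97 = 799.59.
At (977, -69): z_contact = 661.8 + 41.9 + 799.59 = 1503.3 m.
Depth below ground = 1721 − 1503.3 = 218 m.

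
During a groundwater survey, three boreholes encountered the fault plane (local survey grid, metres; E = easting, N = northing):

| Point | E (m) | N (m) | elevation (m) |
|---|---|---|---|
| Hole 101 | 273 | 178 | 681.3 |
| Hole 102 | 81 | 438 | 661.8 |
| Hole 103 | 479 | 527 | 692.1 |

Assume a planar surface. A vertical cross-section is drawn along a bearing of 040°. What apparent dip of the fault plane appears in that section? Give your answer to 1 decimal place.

Two edge vectors: Hole 101→Hole 102 = (-192, 260, -19.5), Hole 101→Hole 103 = (206, 349, 10.8).
Normal n = (Hole 101→Hole 102) × (Hole 101→Hole 103) = (9613.5, -1943.4, -120568).
So ∂z/∂E = −n_x/n_z = 0.07974 and ∂z/∂N = −n_y/n_z = −0.01612.
Unit vector along 040° is (sin 40°, cos 40°) = (0.6428, 0.7660).
Slope in that direction = a·(0.6428) + b·(0.7660) = 0.03891.
Apparent dip = arctan|0.03891| = 2.2° (true dip is 4.7°, so apparent ≤ true as expected).

2.2°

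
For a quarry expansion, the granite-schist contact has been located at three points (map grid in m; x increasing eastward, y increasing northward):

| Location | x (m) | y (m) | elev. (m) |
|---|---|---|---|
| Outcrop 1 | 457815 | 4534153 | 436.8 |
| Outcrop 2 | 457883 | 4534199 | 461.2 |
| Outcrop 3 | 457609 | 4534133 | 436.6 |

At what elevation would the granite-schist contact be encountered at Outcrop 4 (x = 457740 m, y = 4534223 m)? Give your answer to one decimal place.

Two edge vectors: Outcrop 1→Outcrop 2 = (68, 46, 24.4), Outcrop 1→Outcrop 3 = (-206, -20, -0.2).
Normal n = (Outcrop 1→Outcrop 2) × (Outcrop 1→Outcrop 3) = (478.8, -5012.8, 8116).
So ∂z/∂x = −n_x/n_z = −0.058994579 and ∂z/∂y = −n_y/n_z = 0.617644160.
Intercept c from Outcrop 1: 436.8 + 27008.60 − 2800493.12 = −2773047.72.
At (457740, 4534223): z = −27004.2 + 2800536.4 − 2773047.72 = 484.5 m.

484.5 m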